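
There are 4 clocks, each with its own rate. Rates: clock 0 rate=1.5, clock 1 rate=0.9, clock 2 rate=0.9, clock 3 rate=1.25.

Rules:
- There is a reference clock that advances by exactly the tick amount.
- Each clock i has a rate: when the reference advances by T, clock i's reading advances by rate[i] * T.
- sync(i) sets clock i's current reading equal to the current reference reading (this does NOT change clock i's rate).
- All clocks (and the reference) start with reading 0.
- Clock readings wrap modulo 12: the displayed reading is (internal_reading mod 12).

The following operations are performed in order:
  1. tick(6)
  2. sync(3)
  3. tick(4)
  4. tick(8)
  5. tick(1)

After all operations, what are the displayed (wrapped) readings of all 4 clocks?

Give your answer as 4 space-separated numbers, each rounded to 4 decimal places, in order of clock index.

After op 1 tick(6): ref=6.0000 raw=[9.0000 5.4000 5.4000 7.5000]
After op 2 sync(3): ref=6.0000 raw=[9.0000 5.4000 5.4000 6.0000]
After op 3 tick(4): ref=10.0000 raw=[15.0000 9.0000 9.0000 11.0000]
After op 4 tick(8): ref=18.0000 raw=[27.0000 16.2000 16.2000 21.0000]
After op 5 tick(1): ref=19.0000 raw=[28.5000 17.1000 17.1000 22.2500]
Wrap final raw readings (mod 12): 28.5000 mod 12 = 4.5000; 17.1000 mod 12 = 5.1000; 17.1000 mod 12 = 5.1000; 22.2500 mod 12 = 10.2500

Answer: 4.5000 5.1000 5.1000 10.2500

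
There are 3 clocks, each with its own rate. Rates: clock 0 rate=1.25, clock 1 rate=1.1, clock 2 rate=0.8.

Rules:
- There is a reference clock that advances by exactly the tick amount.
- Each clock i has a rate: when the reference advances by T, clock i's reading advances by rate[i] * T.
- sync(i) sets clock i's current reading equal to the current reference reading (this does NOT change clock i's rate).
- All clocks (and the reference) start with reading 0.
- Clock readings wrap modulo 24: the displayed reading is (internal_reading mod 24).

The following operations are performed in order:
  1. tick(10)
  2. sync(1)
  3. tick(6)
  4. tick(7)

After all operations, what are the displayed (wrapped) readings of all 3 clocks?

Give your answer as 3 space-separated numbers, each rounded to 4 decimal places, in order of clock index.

After op 1 tick(10): ref=10.0000 raw=[12.5000 11.0000 8.0000]
After op 2 sync(1): ref=10.0000 raw=[12.5000 10.0000 8.0000]
After op 3 tick(6): ref=16.0000 raw=[20.0000 16.6000 12.8000]
After op 4 tick(7): ref=23.0000 raw=[28.7500 24.3000 18.4000]
Wrap final raw readings (mod 24): 28.7500 mod 24 = 4.7500; 24.3000 mod 24 = 0.3000; 18.4000 mod 24 = 18.4000

Answer: 4.7500 0.3000 18.4000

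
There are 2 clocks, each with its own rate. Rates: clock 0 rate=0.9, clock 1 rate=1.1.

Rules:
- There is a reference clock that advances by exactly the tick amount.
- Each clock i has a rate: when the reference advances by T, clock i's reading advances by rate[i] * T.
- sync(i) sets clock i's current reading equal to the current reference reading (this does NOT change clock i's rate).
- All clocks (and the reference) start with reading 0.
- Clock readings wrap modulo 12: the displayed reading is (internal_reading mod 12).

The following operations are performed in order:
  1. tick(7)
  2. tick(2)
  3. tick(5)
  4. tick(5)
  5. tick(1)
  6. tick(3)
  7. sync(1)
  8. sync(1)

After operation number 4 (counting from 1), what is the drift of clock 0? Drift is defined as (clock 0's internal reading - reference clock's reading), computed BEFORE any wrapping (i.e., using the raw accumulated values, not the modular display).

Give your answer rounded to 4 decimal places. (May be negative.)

Answer: -1.9000

Derivation:
After op 1 tick(7): ref=7.0000 raw=[6.3000 7.7000]
After op 2 tick(2): ref=9.0000 raw=[8.1000 9.9000]
After op 3 tick(5): ref=14.0000 raw=[12.6000 15.4000]
After op 4 tick(5): ref=19.0000 raw=[17.1000 20.9000]
Drift of clock 0 after op 4: 17.1000 - 19.0000 = -1.9000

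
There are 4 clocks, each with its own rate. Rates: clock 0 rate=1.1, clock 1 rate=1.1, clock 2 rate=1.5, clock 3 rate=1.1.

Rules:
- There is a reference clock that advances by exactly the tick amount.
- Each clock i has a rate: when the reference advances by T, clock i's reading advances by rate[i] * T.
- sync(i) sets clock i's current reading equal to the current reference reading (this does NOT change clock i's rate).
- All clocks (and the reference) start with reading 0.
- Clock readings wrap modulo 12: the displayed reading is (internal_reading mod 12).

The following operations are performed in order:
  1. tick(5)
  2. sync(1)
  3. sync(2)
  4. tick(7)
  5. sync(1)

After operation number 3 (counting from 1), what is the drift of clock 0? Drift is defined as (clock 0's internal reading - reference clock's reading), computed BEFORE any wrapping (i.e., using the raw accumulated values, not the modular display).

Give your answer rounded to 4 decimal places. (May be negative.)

Answer: 0.5000

Derivation:
After op 1 tick(5): ref=5.0000 raw=[5.5000 5.5000 7.5000 5.5000]
After op 2 sync(1): ref=5.0000 raw=[5.5000 5.0000 7.5000 5.5000]
After op 3 sync(2): ref=5.0000 raw=[5.5000 5.0000 5.0000 5.5000]
Drift of clock 0 after op 3: 5.5000 - 5.0000 = 0.5000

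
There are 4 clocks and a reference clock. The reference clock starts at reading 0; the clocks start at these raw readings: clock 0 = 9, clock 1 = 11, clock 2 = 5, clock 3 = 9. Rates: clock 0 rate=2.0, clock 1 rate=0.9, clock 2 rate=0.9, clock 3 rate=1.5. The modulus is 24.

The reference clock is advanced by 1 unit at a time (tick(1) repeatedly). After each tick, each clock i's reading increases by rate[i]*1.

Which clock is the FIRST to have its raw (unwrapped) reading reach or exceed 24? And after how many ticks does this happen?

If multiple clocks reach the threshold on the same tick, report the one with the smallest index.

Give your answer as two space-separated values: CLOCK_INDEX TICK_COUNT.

Answer: 0 8

Derivation:
clock 0: start=9, rate=2.0, needs 24-9 = 15; ticks = ceil(15/2.0) = ceil(7.5000) = 8; reading at tick 8 = 9 + 2.0*8 = 25.0000
clock 1: start=11, rate=0.9, needs 24-11 = 13; ticks = ceil(13/0.9) = ceil(14.4444) = 15; reading at tick 15 = 11 + 0.9*15 = 24.5000
clock 2: start=5, rate=0.9, needs 24-5 = 19; ticks = ceil(19/0.9) = ceil(21.1111) = 22; reading at tick 22 = 5 + 0.9*22 = 24.8000
clock 3: start=9, rate=1.5, needs 24-9 = 15; ticks = ceil(15/1.5) = ceil(10.0000) = 10; reading at tick 10 = 9 + 1.5*10 = 24.0000
Minimum tick count = 8; winners = [0]; smallest index = 0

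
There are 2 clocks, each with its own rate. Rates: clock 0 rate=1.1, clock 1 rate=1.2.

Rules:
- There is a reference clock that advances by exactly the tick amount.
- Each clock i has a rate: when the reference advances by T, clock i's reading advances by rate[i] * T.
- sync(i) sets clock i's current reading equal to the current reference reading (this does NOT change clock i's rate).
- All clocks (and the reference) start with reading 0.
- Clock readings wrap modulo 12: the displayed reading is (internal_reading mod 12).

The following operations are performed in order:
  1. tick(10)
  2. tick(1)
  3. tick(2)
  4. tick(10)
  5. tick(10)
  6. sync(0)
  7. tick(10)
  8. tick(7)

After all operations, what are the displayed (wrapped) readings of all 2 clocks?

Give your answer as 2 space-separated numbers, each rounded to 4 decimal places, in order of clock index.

After op 1 tick(10): ref=10.0000 raw=[11.0000 12.0000]
After op 2 tick(1): ref=11.0000 raw=[12.1000 13.2000]
After op 3 tick(2): ref=13.0000 raw=[14.3000 15.6000]
After op 4 tick(10): ref=23.0000 raw=[25.3000 27.6000]
After op 5 tick(10): ref=33.0000 raw=[36.3000 39.6000]
After op 6 sync(0): ref=33.0000 raw=[33.0000 39.6000]
After op 7 tick(10): ref=43.0000 raw=[44.0000 51.6000]
After op 8 tick(7): ref=50.0000 raw=[51.7000 60.0000]
Wrap final raw readings (mod 12): 51.7000 mod 12 = 3.7000; 60.0000 mod 12 = 0.0000

Answer: 3.7000 0.0000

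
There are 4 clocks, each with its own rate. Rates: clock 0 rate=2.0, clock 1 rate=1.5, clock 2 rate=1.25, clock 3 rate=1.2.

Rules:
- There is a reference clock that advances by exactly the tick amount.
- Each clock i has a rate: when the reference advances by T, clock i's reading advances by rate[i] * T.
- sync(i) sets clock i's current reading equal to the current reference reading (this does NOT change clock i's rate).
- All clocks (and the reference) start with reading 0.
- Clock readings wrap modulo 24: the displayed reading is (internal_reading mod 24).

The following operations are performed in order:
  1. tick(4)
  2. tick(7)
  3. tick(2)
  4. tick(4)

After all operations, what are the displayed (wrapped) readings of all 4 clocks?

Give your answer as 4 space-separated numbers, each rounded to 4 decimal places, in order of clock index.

Answer: 10.0000 1.5000 21.2500 20.4000

Derivation:
After op 1 tick(4): ref=4.0000 raw=[8.0000 6.0000 5.0000 4.8000]
After op 2 tick(7): ref=11.0000 raw=[22.0000 16.5000 13.7500 13.2000]
After op 3 tick(2): ref=13.0000 raw=[26.0000 19.5000 16.2500 15.6000]
After op 4 tick(4): ref=17.0000 raw=[34.0000 25.5000 21.2500 20.4000]
Wrap final raw readings (mod 24): 34.0000 mod 24 = 10.0000; 25.5000 mod 24 = 1.5000; 21.2500 mod 24 = 21.2500; 20.4000 mod 24 = 20.4000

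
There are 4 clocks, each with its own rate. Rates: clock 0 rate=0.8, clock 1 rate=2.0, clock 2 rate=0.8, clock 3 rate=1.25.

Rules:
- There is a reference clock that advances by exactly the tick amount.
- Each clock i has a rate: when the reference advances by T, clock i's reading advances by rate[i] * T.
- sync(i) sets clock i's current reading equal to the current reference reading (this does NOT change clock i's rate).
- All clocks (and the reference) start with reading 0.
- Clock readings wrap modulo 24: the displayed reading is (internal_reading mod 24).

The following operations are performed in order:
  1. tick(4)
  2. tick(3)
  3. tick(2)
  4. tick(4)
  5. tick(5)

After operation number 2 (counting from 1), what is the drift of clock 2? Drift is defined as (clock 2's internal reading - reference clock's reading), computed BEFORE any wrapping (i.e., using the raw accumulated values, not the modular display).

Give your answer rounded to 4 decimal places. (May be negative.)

After op 1 tick(4): ref=4.0000 raw=[3.2000 8.0000 3.2000 5.0000]
After op 2 tick(3): ref=7.0000 raw=[5.6000 14.0000 5.6000 8.7500]
Drift of clock 2 after op 2: 5.6000 - 7.0000 = -1.4000

Answer: -1.4000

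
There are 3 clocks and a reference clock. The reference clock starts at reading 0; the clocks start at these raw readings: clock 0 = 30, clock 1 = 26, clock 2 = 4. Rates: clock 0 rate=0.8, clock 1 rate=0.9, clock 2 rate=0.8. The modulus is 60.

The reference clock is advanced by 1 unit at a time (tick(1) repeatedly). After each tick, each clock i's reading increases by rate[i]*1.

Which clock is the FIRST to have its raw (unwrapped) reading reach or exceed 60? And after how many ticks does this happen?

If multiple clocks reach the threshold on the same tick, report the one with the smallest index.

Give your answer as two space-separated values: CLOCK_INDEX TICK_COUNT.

Answer: 0 38

Derivation:
clock 0: start=30, rate=0.8, needs 60-30 = 30; ticks = ceil(30/0.8) = ceil(37.5000) = 38; reading at tick 38 = 30 + 0.8*38 = 60.4000
clock 1: start=26, rate=0.9, needs 60-26 = 34; ticks = ceil(34/0.9) = ceil(37.7778) = 38; reading at tick 38 = 26 + 0.9*38 = 60.2000
clock 2: start=4, rate=0.8, needs 60-4 = 56; ticks = ceil(56/0.8) = ceil(70.0000) = 70; reading at tick 70 = 4 + 0.8*70 = 60.0000
Minimum tick count = 38; winners = [0, 1]; smallest index = 0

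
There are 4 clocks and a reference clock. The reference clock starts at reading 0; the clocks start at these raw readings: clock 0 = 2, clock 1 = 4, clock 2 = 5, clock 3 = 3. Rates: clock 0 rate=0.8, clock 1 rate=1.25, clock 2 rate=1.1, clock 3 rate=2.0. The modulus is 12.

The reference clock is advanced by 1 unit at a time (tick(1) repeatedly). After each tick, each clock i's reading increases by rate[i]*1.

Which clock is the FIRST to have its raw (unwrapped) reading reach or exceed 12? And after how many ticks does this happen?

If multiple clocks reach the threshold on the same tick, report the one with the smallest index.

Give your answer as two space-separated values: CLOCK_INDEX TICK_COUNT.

clock 0: start=2, rate=0.8, needs 12-2 = 10; ticks = ceil(10/0.8) = ceil(12.5000) = 13; reading at tick 13 = 2 + 0.8*13 = 12.4000
clock 1: start=4, rate=1.25, needs 12-4 = 8; ticks = ceil(8/1.25) = ceil(6.4000) = 7; reading at tick 7 = 4 + 1.25*7 = 12.7500
clock 2: start=5, rate=1.1, needs 12-5 = 7; ticks = ceil(7/1.1) = ceil(6.3636) = 7; reading at tick 7 = 5 + 1.1*7 = 12.7000
clock 3: start=3, rate=2.0, needs 12-3 = 9; ticks = ceil(9/2.0) = ceil(4.5000) = 5; reading at tick 5 = 3 + 2.0*5 = 13.0000
Minimum tick count = 5; winners = [3]; smallest index = 3

Answer: 3 5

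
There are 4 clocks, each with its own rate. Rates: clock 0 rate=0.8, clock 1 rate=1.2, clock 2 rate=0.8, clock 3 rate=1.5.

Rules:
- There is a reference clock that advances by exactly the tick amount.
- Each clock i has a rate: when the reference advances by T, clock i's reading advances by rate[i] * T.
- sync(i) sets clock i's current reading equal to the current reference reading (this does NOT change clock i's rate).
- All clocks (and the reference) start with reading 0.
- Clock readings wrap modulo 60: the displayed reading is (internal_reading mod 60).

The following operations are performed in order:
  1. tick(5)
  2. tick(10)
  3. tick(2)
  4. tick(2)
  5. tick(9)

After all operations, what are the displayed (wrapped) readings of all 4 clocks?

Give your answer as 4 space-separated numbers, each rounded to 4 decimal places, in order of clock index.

Answer: 22.4000 33.6000 22.4000 42.0000

Derivation:
After op 1 tick(5): ref=5.0000 raw=[4.0000 6.0000 4.0000 7.5000]
After op 2 tick(10): ref=15.0000 raw=[12.0000 18.0000 12.0000 22.5000]
After op 3 tick(2): ref=17.0000 raw=[13.6000 20.4000 13.6000 25.5000]
After op 4 tick(2): ref=19.0000 raw=[15.2000 22.8000 15.2000 28.5000]
After op 5 tick(9): ref=28.0000 raw=[22.4000 33.6000 22.4000 42.0000]
Wrap final raw readings (mod 60): 22.4000 mod 60 = 22.4000; 33.6000 mod 60 = 33.6000; 22.4000 mod 60 = 22.4000; 42.0000 mod 60 = 42.0000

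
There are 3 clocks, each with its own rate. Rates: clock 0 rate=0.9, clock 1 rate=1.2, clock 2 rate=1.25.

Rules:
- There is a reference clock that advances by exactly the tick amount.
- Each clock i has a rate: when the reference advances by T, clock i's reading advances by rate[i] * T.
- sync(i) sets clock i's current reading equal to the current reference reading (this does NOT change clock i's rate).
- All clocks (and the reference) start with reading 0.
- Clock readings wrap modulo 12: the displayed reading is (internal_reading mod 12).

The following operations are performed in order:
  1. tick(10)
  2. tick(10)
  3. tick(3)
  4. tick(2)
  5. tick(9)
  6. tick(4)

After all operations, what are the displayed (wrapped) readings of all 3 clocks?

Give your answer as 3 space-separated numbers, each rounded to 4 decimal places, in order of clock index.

After op 1 tick(10): ref=10.0000 raw=[9.0000 12.0000 12.5000]
After op 2 tick(10): ref=20.0000 raw=[18.0000 24.0000 25.0000]
After op 3 tick(3): ref=23.0000 raw=[20.7000 27.6000 28.7500]
After op 4 tick(2): ref=25.0000 raw=[22.5000 30.0000 31.2500]
After op 5 tick(9): ref=34.0000 raw=[30.6000 40.8000 42.5000]
After op 6 tick(4): ref=38.0000 raw=[34.2000 45.6000 47.5000]
Wrap final raw readings (mod 12): 34.2000 mod 12 = 10.2000; 45.6000 mod 12 = 9.6000; 47.5000 mod 12 = 11.5000

Answer: 10.2000 9.6000 11.5000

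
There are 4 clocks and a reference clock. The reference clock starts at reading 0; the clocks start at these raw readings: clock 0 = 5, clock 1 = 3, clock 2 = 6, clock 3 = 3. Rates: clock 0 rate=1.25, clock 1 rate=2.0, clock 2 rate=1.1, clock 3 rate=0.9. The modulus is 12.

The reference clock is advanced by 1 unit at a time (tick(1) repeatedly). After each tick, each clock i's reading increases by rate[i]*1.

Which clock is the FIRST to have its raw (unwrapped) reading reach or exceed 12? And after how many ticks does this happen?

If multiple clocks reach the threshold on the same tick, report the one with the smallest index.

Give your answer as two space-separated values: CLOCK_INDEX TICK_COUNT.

clock 0: start=5, rate=1.25, needs 12-5 = 7; ticks = ceil(7/1.25) = ceil(5.6000) = 6; reading at tick 6 = 5 + 1.25*6 = 12.5000
clock 1: start=3, rate=2.0, needs 12-3 = 9; ticks = ceil(9/2.0) = ceil(4.5000) = 5; reading at tick 5 = 3 + 2.0*5 = 13.0000
clock 2: start=6, rate=1.1, needs 12-6 = 6; ticks = ceil(6/1.1) = ceil(5.4545) = 6; reading at tick 6 = 6 + 1.1*6 = 12.6000
clock 3: start=3, rate=0.9, needs 12-3 = 9; ticks = ceil(9/0.9) = ceil(10.0000) = 10; reading at tick 10 = 3 + 0.9*10 = 12.0000
Minimum tick count = 5; winners = [1]; smallest index = 1

Answer: 1 5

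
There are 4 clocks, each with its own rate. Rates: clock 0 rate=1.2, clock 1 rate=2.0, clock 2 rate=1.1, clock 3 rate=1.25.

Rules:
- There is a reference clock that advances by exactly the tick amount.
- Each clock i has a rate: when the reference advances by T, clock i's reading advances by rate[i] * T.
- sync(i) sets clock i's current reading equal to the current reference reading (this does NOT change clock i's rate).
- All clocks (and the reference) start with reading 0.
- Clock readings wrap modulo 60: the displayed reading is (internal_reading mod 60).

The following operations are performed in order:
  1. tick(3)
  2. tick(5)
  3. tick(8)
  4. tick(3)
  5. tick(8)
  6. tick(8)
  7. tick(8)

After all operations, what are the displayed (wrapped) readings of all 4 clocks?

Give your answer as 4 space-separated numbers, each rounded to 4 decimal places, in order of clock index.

After op 1 tick(3): ref=3.0000 raw=[3.6000 6.0000 3.3000 3.7500]
After op 2 tick(5): ref=8.0000 raw=[9.6000 16.0000 8.8000 10.0000]
After op 3 tick(8): ref=16.0000 raw=[19.2000 32.0000 17.6000 20.0000]
After op 4 tick(3): ref=19.0000 raw=[22.8000 38.0000 20.9000 23.7500]
After op 5 tick(8): ref=27.0000 raw=[32.4000 54.0000 29.7000 33.7500]
After op 6 tick(8): ref=35.0000 raw=[42.0000 70.0000 38.5000 43.7500]
After op 7 tick(8): ref=43.0000 raw=[51.6000 86.0000 47.3000 53.7500]
Wrap final raw readings (mod 60): 51.6000 mod 60 = 51.6000; 86.0000 mod 60 = 26.0000; 47.3000 mod 60 = 47.3000; 53.7500 mod 60 = 53.7500

Answer: 51.6000 26.0000 47.3000 53.7500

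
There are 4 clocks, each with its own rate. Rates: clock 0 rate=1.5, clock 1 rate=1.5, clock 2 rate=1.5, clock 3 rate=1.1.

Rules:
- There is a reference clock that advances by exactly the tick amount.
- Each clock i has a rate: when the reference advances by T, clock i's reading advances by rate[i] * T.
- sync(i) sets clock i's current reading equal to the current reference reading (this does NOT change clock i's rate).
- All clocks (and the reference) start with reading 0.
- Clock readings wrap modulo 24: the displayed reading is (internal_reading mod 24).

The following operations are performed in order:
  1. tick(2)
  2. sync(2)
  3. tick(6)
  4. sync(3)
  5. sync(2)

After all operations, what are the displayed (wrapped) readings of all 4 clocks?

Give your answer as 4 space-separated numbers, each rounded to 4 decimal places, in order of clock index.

After op 1 tick(2): ref=2.0000 raw=[3.0000 3.0000 3.0000 2.2000]
After op 2 sync(2): ref=2.0000 raw=[3.0000 3.0000 2.0000 2.2000]
After op 3 tick(6): ref=8.0000 raw=[12.0000 12.0000 11.0000 8.8000]
After op 4 sync(3): ref=8.0000 raw=[12.0000 12.0000 11.0000 8.0000]
After op 5 sync(2): ref=8.0000 raw=[12.0000 12.0000 8.0000 8.0000]
Wrap final raw readings (mod 24): 12.0000 mod 24 = 12.0000; 12.0000 mod 24 = 12.0000; 8.0000 mod 24 = 8.0000; 8.0000 mod 24 = 8.0000

Answer: 12.0000 12.0000 8.0000 8.0000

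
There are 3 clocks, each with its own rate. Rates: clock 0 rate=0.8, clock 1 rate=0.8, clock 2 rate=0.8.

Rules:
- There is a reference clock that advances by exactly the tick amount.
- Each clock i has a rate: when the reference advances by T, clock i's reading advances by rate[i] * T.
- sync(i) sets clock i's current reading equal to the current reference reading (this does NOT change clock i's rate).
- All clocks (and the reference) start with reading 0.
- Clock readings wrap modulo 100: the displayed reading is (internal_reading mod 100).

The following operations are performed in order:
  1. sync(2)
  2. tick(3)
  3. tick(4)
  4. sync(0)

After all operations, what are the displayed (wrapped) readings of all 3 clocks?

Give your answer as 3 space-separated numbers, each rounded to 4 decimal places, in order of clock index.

After op 1 sync(2): ref=0.0000 raw=[0.0000 0.0000 0.0000]
After op 2 tick(3): ref=3.0000 raw=[2.4000 2.4000 2.4000]
After op 3 tick(4): ref=7.0000 raw=[5.6000 5.6000 5.6000]
After op 4 sync(0): ref=7.0000 raw=[7.0000 5.6000 5.6000]
Wrap final raw readings (mod 100): 7.0000 mod 100 = 7.0000; 5.6000 mod 100 = 5.6000; 5.6000 mod 100 = 5.6000

Answer: 7.0000 5.6000 5.6000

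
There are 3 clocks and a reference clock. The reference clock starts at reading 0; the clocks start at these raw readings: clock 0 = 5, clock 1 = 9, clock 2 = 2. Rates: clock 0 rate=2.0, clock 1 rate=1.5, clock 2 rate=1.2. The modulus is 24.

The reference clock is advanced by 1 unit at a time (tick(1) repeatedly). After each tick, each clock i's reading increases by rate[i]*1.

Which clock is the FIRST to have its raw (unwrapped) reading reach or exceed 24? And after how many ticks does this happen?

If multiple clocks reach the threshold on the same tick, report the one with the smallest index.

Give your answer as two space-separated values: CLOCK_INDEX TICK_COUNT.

Answer: 0 10

Derivation:
clock 0: start=5, rate=2.0, needs 24-5 = 19; ticks = ceil(19/2.0) = ceil(9.5000) = 10; reading at tick 10 = 5 + 2.0*10 = 25.0000
clock 1: start=9, rate=1.5, needs 24-9 = 15; ticks = ceil(15/1.5) = ceil(10.0000) = 10; reading at tick 10 = 9 + 1.5*10 = 24.0000
clock 2: start=2, rate=1.2, needs 24-2 = 22; ticks = ceil(22/1.2) = ceil(18.3333) = 19; reading at tick 19 = 2 + 1.2*19 = 24.8000
Minimum tick count = 10; winners = [0, 1]; smallest index = 0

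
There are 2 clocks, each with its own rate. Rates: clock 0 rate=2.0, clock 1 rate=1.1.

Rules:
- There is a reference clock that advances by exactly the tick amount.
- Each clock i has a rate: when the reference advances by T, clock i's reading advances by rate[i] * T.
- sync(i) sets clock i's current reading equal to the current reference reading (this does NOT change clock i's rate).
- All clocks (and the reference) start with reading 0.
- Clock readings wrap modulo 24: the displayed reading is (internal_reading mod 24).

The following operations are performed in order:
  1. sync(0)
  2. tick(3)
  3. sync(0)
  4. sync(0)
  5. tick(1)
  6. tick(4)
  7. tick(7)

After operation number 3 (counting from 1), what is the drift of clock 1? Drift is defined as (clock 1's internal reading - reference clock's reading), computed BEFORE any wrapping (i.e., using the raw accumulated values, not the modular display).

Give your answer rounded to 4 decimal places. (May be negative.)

After op 1 sync(0): ref=0.0000 raw=[0.0000 0.0000]
After op 2 tick(3): ref=3.0000 raw=[6.0000 3.3000]
After op 3 sync(0): ref=3.0000 raw=[3.0000 3.3000]
Drift of clock 1 after op 3: 3.3000 - 3.0000 = 0.3000

Answer: 0.3000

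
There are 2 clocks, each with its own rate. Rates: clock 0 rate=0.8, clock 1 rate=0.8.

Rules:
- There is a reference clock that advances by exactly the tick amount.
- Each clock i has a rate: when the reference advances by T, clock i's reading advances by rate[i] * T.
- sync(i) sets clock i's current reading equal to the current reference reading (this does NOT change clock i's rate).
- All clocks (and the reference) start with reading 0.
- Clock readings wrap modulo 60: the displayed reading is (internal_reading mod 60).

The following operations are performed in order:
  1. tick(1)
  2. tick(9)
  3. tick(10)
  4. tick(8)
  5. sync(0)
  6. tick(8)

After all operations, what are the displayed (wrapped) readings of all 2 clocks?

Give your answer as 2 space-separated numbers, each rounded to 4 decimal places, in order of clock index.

After op 1 tick(1): ref=1.0000 raw=[0.8000 0.8000]
After op 2 tick(9): ref=10.0000 raw=[8.0000 8.0000]
After op 3 tick(10): ref=20.0000 raw=[16.0000 16.0000]
After op 4 tick(8): ref=28.0000 raw=[22.4000 22.4000]
After op 5 sync(0): ref=28.0000 raw=[28.0000 22.4000]
After op 6 tick(8): ref=36.0000 raw=[34.4000 28.8000]
Wrap final raw readings (mod 60): 34.4000 mod 60 = 34.4000; 28.8000 mod 60 = 28.8000

Answer: 34.4000 28.8000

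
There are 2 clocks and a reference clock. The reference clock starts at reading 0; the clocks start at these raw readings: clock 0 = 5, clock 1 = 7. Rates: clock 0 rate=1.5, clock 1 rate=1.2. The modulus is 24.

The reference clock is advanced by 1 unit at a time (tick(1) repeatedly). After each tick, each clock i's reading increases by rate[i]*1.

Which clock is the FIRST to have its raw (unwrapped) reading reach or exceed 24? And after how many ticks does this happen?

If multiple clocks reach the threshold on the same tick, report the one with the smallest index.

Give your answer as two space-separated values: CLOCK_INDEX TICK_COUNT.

Answer: 0 13

Derivation:
clock 0: start=5, rate=1.5, needs 24-5 = 19; ticks = ceil(19/1.5) = ceil(12.6667) = 13; reading at tick 13 = 5 + 1.5*13 = 24.5000
clock 1: start=7, rate=1.2, needs 24-7 = 17; ticks = ceil(17/1.2) = ceil(14.1667) = 15; reading at tick 15 = 7 + 1.2*15 = 25.0000
Minimum tick count = 13; winners = [0]; smallest index = 0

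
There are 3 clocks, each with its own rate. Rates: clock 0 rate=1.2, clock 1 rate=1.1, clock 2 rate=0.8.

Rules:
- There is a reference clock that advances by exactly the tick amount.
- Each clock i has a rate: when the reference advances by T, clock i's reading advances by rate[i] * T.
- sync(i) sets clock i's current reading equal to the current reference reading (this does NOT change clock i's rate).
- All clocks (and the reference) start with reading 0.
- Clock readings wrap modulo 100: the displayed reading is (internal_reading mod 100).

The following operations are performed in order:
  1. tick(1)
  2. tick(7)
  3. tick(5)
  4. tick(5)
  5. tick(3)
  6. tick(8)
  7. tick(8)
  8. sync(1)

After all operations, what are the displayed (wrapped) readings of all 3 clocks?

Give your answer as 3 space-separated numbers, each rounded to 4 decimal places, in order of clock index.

Answer: 44.4000 37.0000 29.6000

Derivation:
After op 1 tick(1): ref=1.0000 raw=[1.2000 1.1000 0.8000]
After op 2 tick(7): ref=8.0000 raw=[9.6000 8.8000 6.4000]
After op 3 tick(5): ref=13.0000 raw=[15.6000 14.3000 10.4000]
After op 4 tick(5): ref=18.0000 raw=[21.6000 19.8000 14.4000]
After op 5 tick(3): ref=21.0000 raw=[25.2000 23.1000 16.8000]
After op 6 tick(8): ref=29.0000 raw=[34.8000 31.9000 23.2000]
After op 7 tick(8): ref=37.0000 raw=[44.4000 40.7000 29.6000]
After op 8 sync(1): ref=37.0000 raw=[44.4000 37.0000 29.6000]
Wrap final raw readings (mod 100): 44.4000 mod 100 = 44.4000; 37.0000 mod 100 = 37.0000; 29.6000 mod 100 = 29.6000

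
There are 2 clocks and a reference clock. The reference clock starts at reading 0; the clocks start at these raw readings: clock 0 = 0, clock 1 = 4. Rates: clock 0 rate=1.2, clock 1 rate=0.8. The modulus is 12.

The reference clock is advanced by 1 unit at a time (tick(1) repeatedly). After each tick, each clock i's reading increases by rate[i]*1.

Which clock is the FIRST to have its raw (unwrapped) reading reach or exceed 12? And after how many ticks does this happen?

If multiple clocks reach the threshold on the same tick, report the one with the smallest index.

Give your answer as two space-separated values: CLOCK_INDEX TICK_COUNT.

Answer: 0 10

Derivation:
clock 0: start=0, rate=1.2, needs 12-0 = 12; ticks = ceil(12/1.2) = ceil(10.0000) = 10; reading at tick 10 = 0 + 1.2*10 = 12.0000
clock 1: start=4, rate=0.8, needs 12-4 = 8; ticks = ceil(8/0.8) = ceil(10.0000) = 10; reading at tick 10 = 4 + 0.8*10 = 12.0000
Minimum tick count = 10; winners = [0, 1]; smallest index = 0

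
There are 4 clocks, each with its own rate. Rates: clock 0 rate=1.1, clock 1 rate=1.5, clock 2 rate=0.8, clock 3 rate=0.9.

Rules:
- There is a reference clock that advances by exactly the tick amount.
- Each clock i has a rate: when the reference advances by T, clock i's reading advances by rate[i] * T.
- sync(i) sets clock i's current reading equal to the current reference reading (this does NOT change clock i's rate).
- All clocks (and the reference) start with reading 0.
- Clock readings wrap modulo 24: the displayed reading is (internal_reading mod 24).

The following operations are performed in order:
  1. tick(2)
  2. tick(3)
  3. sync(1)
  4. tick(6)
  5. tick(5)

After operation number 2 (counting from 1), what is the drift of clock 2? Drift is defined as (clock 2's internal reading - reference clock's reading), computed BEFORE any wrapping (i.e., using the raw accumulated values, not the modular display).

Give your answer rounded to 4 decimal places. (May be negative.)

Answer: -1.0000

Derivation:
After op 1 tick(2): ref=2.0000 raw=[2.2000 3.0000 1.6000 1.8000]
After op 2 tick(3): ref=5.0000 raw=[5.5000 7.5000 4.0000 4.5000]
Drift of clock 2 after op 2: 4.0000 - 5.0000 = -1.0000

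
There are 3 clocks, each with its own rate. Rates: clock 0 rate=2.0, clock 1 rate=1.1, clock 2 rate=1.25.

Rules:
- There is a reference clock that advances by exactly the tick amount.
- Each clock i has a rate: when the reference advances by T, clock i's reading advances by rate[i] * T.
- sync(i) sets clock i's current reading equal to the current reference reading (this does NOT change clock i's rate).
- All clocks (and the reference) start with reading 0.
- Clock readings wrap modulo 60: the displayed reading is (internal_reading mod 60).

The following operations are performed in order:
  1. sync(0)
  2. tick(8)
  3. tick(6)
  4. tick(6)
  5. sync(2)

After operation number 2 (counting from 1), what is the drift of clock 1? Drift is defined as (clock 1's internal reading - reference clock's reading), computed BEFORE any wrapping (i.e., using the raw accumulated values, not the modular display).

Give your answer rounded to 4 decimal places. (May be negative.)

After op 1 sync(0): ref=0.0000 raw=[0.0000 0.0000 0.0000]
After op 2 tick(8): ref=8.0000 raw=[16.0000 8.8000 10.0000]
Drift of clock 1 after op 2: 8.8000 - 8.0000 = 0.8000

Answer: 0.8000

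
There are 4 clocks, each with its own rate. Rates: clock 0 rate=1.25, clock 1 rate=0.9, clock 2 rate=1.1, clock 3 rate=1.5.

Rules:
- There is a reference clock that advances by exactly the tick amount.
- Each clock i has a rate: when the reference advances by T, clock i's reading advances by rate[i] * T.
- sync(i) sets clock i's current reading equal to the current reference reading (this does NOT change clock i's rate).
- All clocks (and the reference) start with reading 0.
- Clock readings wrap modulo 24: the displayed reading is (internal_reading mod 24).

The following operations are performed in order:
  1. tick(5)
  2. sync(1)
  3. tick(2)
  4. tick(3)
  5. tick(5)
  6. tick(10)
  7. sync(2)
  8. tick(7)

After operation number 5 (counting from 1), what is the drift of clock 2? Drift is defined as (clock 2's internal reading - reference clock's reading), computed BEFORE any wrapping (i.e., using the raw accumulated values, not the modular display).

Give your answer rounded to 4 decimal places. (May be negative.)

After op 1 tick(5): ref=5.0000 raw=[6.2500 4.5000 5.5000 7.5000]
After op 2 sync(1): ref=5.0000 raw=[6.2500 5.0000 5.5000 7.5000]
After op 3 tick(2): ref=7.0000 raw=[8.7500 6.8000 7.7000 10.5000]
After op 4 tick(3): ref=10.0000 raw=[12.5000 9.5000 11.0000 15.0000]
After op 5 tick(5): ref=15.0000 raw=[18.7500 14.0000 16.5000 22.5000]
Drift of clock 2 after op 5: 16.5000 - 15.0000 = 1.5000

Answer: 1.5000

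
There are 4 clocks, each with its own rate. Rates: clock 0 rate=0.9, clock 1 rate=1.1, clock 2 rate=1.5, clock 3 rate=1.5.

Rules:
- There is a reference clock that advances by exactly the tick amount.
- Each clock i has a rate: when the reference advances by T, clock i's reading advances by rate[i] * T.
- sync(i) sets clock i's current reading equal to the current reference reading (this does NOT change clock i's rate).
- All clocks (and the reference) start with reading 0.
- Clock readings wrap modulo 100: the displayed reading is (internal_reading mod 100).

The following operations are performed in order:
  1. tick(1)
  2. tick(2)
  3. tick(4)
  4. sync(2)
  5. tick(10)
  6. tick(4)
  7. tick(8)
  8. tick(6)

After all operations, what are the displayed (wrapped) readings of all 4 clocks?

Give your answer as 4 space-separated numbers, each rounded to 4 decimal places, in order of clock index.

Answer: 31.5000 38.5000 49.0000 52.5000

Derivation:
After op 1 tick(1): ref=1.0000 raw=[0.9000 1.1000 1.5000 1.5000]
After op 2 tick(2): ref=3.0000 raw=[2.7000 3.3000 4.5000 4.5000]
After op 3 tick(4): ref=7.0000 raw=[6.3000 7.7000 10.5000 10.5000]
After op 4 sync(2): ref=7.0000 raw=[6.3000 7.7000 7.0000 10.5000]
After op 5 tick(10): ref=17.0000 raw=[15.3000 18.7000 22.0000 25.5000]
After op 6 tick(4): ref=21.0000 raw=[18.9000 23.1000 28.0000 31.5000]
After op 7 tick(8): ref=29.0000 raw=[26.1000 31.9000 40.0000 43.5000]
After op 8 tick(6): ref=35.0000 raw=[31.5000 38.5000 49.0000 52.5000]
Wrap final raw readings (mod 100): 31.5000 mod 100 = 31.5000; 38.5000 mod 100 = 38.5000; 49.0000 mod 100 = 49.0000; 52.5000 mod 100 = 52.5000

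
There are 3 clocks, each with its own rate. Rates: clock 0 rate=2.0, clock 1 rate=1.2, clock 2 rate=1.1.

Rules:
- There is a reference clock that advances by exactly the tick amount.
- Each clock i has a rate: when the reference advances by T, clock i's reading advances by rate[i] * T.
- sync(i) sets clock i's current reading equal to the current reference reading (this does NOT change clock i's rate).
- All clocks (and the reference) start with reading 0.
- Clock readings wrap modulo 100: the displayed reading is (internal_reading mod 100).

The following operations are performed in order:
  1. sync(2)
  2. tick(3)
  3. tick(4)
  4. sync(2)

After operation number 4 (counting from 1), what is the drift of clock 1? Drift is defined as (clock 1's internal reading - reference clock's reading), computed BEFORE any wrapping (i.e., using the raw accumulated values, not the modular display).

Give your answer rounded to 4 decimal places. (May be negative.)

After op 1 sync(2): ref=0.0000 raw=[0.0000 0.0000 0.0000]
After op 2 tick(3): ref=3.0000 raw=[6.0000 3.6000 3.3000]
After op 3 tick(4): ref=7.0000 raw=[14.0000 8.4000 7.7000]
After op 4 sync(2): ref=7.0000 raw=[14.0000 8.4000 7.0000]
Drift of clock 1 after op 4: 8.4000 - 7.0000 = 1.4000

Answer: 1.4000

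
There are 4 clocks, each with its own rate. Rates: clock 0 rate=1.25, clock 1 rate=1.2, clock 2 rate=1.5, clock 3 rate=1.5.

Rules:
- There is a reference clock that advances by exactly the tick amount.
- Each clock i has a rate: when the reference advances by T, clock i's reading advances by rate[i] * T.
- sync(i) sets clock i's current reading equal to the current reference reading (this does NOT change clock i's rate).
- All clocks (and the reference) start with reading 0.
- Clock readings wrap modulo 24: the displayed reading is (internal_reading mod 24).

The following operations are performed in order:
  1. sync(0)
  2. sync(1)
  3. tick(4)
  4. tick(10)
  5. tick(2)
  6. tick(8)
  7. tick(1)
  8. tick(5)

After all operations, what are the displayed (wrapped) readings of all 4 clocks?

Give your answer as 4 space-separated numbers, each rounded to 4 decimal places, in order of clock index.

Answer: 13.5000 12.0000 21.0000 21.0000

Derivation:
After op 1 sync(0): ref=0.0000 raw=[0.0000 0.0000 0.0000 0.0000]
After op 2 sync(1): ref=0.0000 raw=[0.0000 0.0000 0.0000 0.0000]
After op 3 tick(4): ref=4.0000 raw=[5.0000 4.8000 6.0000 6.0000]
After op 4 tick(10): ref=14.0000 raw=[17.5000 16.8000 21.0000 21.0000]
After op 5 tick(2): ref=16.0000 raw=[20.0000 19.2000 24.0000 24.0000]
After op 6 tick(8): ref=24.0000 raw=[30.0000 28.8000 36.0000 36.0000]
After op 7 tick(1): ref=25.0000 raw=[31.2500 30.0000 37.5000 37.5000]
After op 8 tick(5): ref=30.0000 raw=[37.5000 36.0000 45.0000 45.0000]
Wrap final raw readings (mod 24): 37.5000 mod 24 = 13.5000; 36.0000 mod 24 = 12.0000; 45.0000 mod 24 = 21.0000; 45.0000 mod 24 = 21.0000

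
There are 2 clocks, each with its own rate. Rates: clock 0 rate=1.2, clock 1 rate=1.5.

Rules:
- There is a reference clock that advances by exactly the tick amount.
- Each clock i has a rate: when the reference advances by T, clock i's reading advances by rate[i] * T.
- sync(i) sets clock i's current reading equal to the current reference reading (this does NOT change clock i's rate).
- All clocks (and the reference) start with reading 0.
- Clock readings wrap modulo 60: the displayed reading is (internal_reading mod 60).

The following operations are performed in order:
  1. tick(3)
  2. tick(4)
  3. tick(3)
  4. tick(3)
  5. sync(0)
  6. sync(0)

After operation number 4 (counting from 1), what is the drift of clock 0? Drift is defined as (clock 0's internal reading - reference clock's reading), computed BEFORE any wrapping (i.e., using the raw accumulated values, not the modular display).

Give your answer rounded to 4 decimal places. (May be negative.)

Answer: 2.6000

Derivation:
After op 1 tick(3): ref=3.0000 raw=[3.6000 4.5000]
After op 2 tick(4): ref=7.0000 raw=[8.4000 10.5000]
After op 3 tick(3): ref=10.0000 raw=[12.0000 15.0000]
After op 4 tick(3): ref=13.0000 raw=[15.6000 19.5000]
Drift of clock 0 after op 4: 15.6000 - 13.0000 = 2.6000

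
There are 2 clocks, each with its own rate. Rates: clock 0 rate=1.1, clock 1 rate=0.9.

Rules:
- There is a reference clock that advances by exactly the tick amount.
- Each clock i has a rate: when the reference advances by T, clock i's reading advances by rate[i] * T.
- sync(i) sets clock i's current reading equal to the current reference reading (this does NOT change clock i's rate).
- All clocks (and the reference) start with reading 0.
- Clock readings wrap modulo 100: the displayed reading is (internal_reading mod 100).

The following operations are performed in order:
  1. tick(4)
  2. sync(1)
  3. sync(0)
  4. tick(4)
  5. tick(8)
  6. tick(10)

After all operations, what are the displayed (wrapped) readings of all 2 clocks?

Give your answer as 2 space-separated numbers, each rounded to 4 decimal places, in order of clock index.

Answer: 28.2000 23.8000

Derivation:
After op 1 tick(4): ref=4.0000 raw=[4.4000 3.6000]
After op 2 sync(1): ref=4.0000 raw=[4.4000 4.0000]
After op 3 sync(0): ref=4.0000 raw=[4.0000 4.0000]
After op 4 tick(4): ref=8.0000 raw=[8.4000 7.6000]
After op 5 tick(8): ref=16.0000 raw=[17.2000 14.8000]
After op 6 tick(10): ref=26.0000 raw=[28.2000 23.8000]
Wrap final raw readings (mod 100): 28.2000 mod 100 = 28.2000; 23.8000 mod 100 = 23.8000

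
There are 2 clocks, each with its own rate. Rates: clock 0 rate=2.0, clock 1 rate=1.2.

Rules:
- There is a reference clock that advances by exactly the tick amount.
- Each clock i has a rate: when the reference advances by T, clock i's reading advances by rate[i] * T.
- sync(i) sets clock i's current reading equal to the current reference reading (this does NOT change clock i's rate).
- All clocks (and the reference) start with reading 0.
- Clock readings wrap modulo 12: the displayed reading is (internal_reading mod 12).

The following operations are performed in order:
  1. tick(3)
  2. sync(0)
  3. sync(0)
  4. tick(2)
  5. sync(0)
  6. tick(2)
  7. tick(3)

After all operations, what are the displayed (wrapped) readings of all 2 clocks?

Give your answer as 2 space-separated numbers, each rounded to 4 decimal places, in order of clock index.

Answer: 3.0000 0.0000

Derivation:
After op 1 tick(3): ref=3.0000 raw=[6.0000 3.6000]
After op 2 sync(0): ref=3.0000 raw=[3.0000 3.6000]
After op 3 sync(0): ref=3.0000 raw=[3.0000 3.6000]
After op 4 tick(2): ref=5.0000 raw=[7.0000 6.0000]
After op 5 sync(0): ref=5.0000 raw=[5.0000 6.0000]
After op 6 tick(2): ref=7.0000 raw=[9.0000 8.4000]
After op 7 tick(3): ref=10.0000 raw=[15.0000 12.0000]
Wrap final raw readings (mod 12): 15.0000 mod 12 = 3.0000; 12.0000 mod 12 = 0.0000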